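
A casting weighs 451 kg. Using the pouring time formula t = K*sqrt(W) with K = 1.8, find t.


Formula: t = K * sqrt(W)
sqrt(W) = sqrt(451) = 21.23676
t = 1.8 * 21.23676 = 38.2262 s

Final answer: 38.2262 s


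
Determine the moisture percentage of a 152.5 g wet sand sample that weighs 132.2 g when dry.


Formula: MC = (W_wet - W_dry) / W_wet * 100
Water mass = 152.5 - 132.2 = 20.3 g
MC = 20.3 / 152.5 * 100 = 13.3115%


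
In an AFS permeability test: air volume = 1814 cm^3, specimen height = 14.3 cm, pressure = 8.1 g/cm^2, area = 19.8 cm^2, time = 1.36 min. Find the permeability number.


Formula: Permeability Number P = (V * H) / (p * A * t)
Numerator: V * H = 1814 * 14.3 = 25940.2
Denominator: p * A * t = 8.1 * 19.8 * 1.36 = 218.1168
P = 25940.2 / 218.1168 = 118.9280

Answer: 118.9280


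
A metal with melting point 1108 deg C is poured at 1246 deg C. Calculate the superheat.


Formula: Superheat = T_pour - T_melt
Superheat = 1246 - 1108 = 138 deg C

Answer: 138 deg C


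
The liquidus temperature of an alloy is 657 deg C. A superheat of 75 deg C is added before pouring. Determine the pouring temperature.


Formula: T_pour = T_melt + Superheat
T_pour = 657 + 75 = 732 deg C

732 deg C


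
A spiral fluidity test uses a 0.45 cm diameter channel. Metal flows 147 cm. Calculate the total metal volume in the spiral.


Formula: V = pi * (d/2)^2 * L  (cylinder volume)
Radius = 0.45/2 = 0.225 cm
V = pi * 0.225^2 * 147 = 23.3793 cm^3


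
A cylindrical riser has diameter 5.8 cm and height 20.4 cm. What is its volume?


Formula: V = pi * (D/2)^2 * H  (cylinder volume)
Radius = D/2 = 5.8/2 = 2.9 cm
V = pi * 2.9^2 * 20.4 = 538.9842 cm^3


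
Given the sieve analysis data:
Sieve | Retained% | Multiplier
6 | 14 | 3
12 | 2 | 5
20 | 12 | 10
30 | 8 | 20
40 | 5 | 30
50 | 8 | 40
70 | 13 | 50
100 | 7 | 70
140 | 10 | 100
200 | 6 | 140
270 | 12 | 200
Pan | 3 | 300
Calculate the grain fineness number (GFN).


Formula: GFN = sum(pct * multiplier) / sum(pct)
sum(pct * multiplier) = 7082
sum(pct) = 100
GFN = 7082 / 100 = 70.82

Answer: 70.82


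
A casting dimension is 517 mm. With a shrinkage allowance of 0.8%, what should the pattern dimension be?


Formula: L_pattern = L_casting * (1 + shrinkage_rate/100)
Shrinkage factor = 1 + 0.8/100 = 1.008
L_pattern = 517 mm * 1.008 = 521.1360 mm


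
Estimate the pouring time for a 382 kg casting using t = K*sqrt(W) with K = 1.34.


Formula: t = K * sqrt(W)
sqrt(W) = sqrt(382) = 19.54482
t = 1.34 * 19.54482 = 26.1901 s


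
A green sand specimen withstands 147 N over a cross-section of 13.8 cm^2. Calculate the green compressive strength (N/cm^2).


Formula: Compressive Strength = Force / Area
Strength = 147 N / 13.8 cm^2 = 10.6522 N/cm^2

Final answer: 10.6522 N/cm^2


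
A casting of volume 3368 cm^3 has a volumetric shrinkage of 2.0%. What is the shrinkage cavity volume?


Formula: V_shrink = V_casting * shrinkage_pct / 100
V_shrink = 3368 cm^3 * 2.0 / 100 = 67.3600 cm^3


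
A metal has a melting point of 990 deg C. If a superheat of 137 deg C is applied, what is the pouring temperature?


Formula: T_pour = T_melt + Superheat
T_pour = 990 + 137 = 1127 deg C

Answer: 1127 deg C


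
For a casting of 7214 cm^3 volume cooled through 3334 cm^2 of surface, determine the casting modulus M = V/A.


Formula: Casting Modulus M = V / A
M = 7214 cm^3 / 3334 cm^2 = 2.1638 cm

Answer: 2.1638 cm


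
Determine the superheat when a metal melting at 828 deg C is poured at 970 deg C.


Formula: Superheat = T_pour - T_melt
Superheat = 970 - 828 = 142 deg C

Final answer: 142 deg C


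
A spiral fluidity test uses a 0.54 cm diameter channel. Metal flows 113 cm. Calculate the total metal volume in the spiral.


Formula: V = pi * (d/2)^2 * L  (cylinder volume)
Radius = 0.54/2 = 0.27 cm
V = pi * 0.27^2 * 113 = 25.8795 cm^3


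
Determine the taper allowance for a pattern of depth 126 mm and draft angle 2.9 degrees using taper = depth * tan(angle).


Formula: taper = depth * tan(draft_angle)
tan(2.9 deg) = 0.0506578
taper = 126 mm * 0.0506578 = 6.3829 mm


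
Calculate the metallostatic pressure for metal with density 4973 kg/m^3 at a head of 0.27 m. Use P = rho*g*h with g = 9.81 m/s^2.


Formula: P = rho * g * h
rho * g = 4973 * 9.81 = 48785.13 N/m^3
P = 48785.13 * 0.27 = 13171.9851 Pa


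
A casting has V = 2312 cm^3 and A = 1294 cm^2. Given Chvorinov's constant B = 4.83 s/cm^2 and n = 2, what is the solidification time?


Formula: t_s = B * (V/A)^n  (Chvorinov's rule, n=2)
Modulus M = V/A = 2312/1294 = 1.786708 cm
M^2 = 1.786708^2 = 3.192325 cm^2
t_s = 4.83 * 3.192325 = 15.4189 s

Final answer: 15.4189 s


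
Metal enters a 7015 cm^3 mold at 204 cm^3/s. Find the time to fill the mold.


Formula: t_fill = V_mold / Q_flow
t = 7015 cm^3 / 204 cm^3/s = 34.3873 s

Final answer: 34.3873 s


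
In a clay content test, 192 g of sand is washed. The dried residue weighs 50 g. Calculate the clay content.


Formula: Clay% = (W_total - W_washed) / W_total * 100
Clay mass = 192 - 50 = 142 g
Clay% = 142 / 192 * 100 = 73.9583%

Answer: 73.9583%


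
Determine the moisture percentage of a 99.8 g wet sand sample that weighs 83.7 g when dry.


Formula: MC = (W_wet - W_dry) / W_wet * 100
Water mass = 99.8 - 83.7 = 16.1 g
MC = 16.1 / 99.8 * 100 = 16.1323%

16.1323%


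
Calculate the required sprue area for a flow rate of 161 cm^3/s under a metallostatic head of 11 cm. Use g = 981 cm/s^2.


Formula: v = sqrt(2*g*h), A = Q/v
Velocity: v = sqrt(2 * 981 * 11) = sqrt(21582) = 146.9081 cm/s
Sprue area: A = Q / v = 161 / 146.9081 = 1.0959 cm^2

Final answer: 1.0959 cm^2


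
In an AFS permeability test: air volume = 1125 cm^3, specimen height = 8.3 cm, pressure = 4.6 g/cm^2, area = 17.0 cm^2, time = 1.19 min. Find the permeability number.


Formula: Permeability Number P = (V * H) / (p * A * t)
Numerator: V * H = 1125 * 8.3 = 9337.5
Denominator: p * A * t = 4.6 * 17.0 * 1.19 = 93.058
P = 9337.5 / 93.058 = 100.3406

Answer: 100.3406


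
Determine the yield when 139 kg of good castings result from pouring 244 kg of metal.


Formula: Casting Yield = (W_good / W_total) * 100
Yield = (139 kg / 244 kg) * 100 = 56.9672%

Answer: 56.9672%


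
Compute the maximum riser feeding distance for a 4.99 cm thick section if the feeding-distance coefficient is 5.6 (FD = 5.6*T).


Formula: FD = 5.6 * T  (riser feeding-distance rule)
FD = 5.6 * 4.99 cm = 27.9440 cm


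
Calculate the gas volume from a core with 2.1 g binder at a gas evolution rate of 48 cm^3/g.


Formula: V_gas = W_binder * gas_evolution_rate
V = 2.1 g * 48 cm^3/g = 100.8000 cm^3

Answer: 100.8000 cm^3


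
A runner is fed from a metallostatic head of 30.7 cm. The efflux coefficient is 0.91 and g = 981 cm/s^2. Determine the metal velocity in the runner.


Formula: v = Cd * sqrt(2 * g * h)  (Torricelli with discharge coefficient)
2*g*h = 2 * 981 * 30.7 = 60233.4 cm^2/s^2
sqrt(60233.4) = 245.42494 cm/s
v = 0.91 * 245.42494 = 223.3367 cm/s


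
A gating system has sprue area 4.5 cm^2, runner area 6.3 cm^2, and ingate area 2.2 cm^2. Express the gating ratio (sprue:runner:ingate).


Sprue:Runner:Ingate = 1 : 6.3/4.5 : 2.2/4.5 = 1:1.40:0.49


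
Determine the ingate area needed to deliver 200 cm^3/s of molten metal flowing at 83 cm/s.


Formula: A_ingate = Q / v  (continuity equation)
A = 200 cm^3/s / 83 cm/s = 2.4096 cm^2


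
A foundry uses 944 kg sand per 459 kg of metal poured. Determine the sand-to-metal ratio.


Formula: Sand-to-Metal Ratio = W_sand / W_metal
Ratio = 944 kg / 459 kg = 2.0566


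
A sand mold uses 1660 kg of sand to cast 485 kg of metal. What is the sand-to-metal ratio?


Formula: Sand-to-Metal Ratio = W_sand / W_metal
Ratio = 1660 kg / 485 kg = 3.4227

3.4227


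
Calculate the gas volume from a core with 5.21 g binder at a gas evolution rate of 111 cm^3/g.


Formula: V_gas = W_binder * gas_evolution_rate
V = 5.21 g * 111 cm^3/g = 578.3100 cm^3

578.3100 cm^3


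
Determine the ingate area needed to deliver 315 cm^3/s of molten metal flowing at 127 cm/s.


Formula: A_ingate = Q / v  (continuity equation)
A = 315 cm^3/s / 127 cm/s = 2.4803 cm^2

2.4803 cm^2


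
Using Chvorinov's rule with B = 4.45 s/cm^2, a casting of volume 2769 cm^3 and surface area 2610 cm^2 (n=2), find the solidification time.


Formula: t_s = B * (V/A)^n  (Chvorinov's rule, n=2)
Modulus M = V/A = 2769/2610 = 1.060920 cm
M^2 = 1.060920^2 = 1.125551 cm^2
t_s = 4.45 * 1.125551 = 5.0087 s


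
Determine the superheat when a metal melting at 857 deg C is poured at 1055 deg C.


Formula: Superheat = T_pour - T_melt
Superheat = 1055 - 857 = 198 deg C

Answer: 198 deg C


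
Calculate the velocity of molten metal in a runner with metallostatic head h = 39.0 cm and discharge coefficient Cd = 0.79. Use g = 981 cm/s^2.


Formula: v = Cd * sqrt(2 * g * h)  (Torricelli with discharge coefficient)
2*g*h = 2 * 981 * 39.0 = 76518.0 cm^2/s^2
sqrt(76518.0) = 276.61887 cm/s
v = 0.79 * 276.61887 = 218.5289 cm/s

Final answer: 218.5289 cm/s


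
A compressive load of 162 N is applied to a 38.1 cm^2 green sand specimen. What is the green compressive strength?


Formula: Compressive Strength = Force / Area
Strength = 162 N / 38.1 cm^2 = 4.2520 N/cm^2

4.2520 N/cm^2


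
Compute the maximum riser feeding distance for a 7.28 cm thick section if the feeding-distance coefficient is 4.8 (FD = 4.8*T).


Formula: FD = 4.8 * T  (riser feeding-distance rule)
FD = 4.8 * 7.28 cm = 34.9440 cm


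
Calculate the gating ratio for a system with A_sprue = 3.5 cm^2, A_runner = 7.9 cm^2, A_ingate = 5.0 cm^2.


Sprue:Runner:Ingate = 1 : 7.9/3.5 : 5.0/3.5 = 1:2.26:1.43

Answer: 1:2.26:1.43


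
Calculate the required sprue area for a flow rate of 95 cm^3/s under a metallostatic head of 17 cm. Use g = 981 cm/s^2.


Formula: v = sqrt(2*g*h), A = Q/v
Velocity: v = sqrt(2 * 981 * 17) = sqrt(33354) = 182.6308 cm/s
Sprue area: A = Q / v = 95 / 182.6308 = 0.5202 cm^2


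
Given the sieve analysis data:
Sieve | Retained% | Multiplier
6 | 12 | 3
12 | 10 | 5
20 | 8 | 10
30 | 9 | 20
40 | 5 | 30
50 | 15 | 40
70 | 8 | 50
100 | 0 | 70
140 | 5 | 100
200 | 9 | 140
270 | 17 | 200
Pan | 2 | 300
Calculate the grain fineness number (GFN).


Formula: GFN = sum(pct * multiplier) / sum(pct)
sum(pct * multiplier) = 7256
sum(pct) = 100
GFN = 7256 / 100 = 72.56


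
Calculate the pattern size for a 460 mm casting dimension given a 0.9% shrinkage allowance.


Formula: L_pattern = L_casting * (1 + shrinkage_rate/100)
Shrinkage factor = 1 + 0.9/100 = 1.009
L_pattern = 460 mm * 1.009 = 464.1400 mm


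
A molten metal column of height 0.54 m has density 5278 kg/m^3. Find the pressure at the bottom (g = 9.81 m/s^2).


Formula: P = rho * g * h
rho * g = 5278 * 9.81 = 51777.18 N/m^3
P = 51777.18 * 0.54 = 27959.6772 Pa

27959.6772 Pa


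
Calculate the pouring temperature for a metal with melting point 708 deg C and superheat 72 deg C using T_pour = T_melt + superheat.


Formula: T_pour = T_melt + Superheat
T_pour = 708 + 72 = 780 deg C

Final answer: 780 deg C


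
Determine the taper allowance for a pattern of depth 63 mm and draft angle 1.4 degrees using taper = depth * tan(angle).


Formula: taper = depth * tan(draft_angle)
tan(1.4 deg) = 0.0244395
taper = 63 mm * 0.0244395 = 1.5397 mm


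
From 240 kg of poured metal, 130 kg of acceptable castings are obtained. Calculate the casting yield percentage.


Formula: Casting Yield = (W_good / W_total) * 100
Yield = (130 kg / 240 kg) * 100 = 54.1667%

54.1667%


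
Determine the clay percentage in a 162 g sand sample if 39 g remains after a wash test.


Formula: Clay% = (W_total - W_washed) / W_total * 100
Clay mass = 162 - 39 = 123 g
Clay% = 123 / 162 * 100 = 75.9259%

Final answer: 75.9259%


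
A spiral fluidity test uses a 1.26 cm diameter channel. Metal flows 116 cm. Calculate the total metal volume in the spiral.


Formula: V = pi * (d/2)^2 * L  (cylinder volume)
Radius = 1.26/2 = 0.63 cm
V = pi * 0.63^2 * 116 = 144.6402 cm^3


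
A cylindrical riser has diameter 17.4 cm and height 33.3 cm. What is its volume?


Formula: V = pi * (D/2)^2 * H  (cylinder volume)
Radius = D/2 = 17.4/2 = 8.7 cm
V = pi * 8.7^2 * 33.3 = 7918.3120 cm^3

7918.3120 cm^3


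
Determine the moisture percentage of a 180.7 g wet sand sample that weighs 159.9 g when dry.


Formula: MC = (W_wet - W_dry) / W_wet * 100
Water mass = 180.7 - 159.9 = 20.8 g
MC = 20.8 / 180.7 * 100 = 11.5108%

Answer: 11.5108%


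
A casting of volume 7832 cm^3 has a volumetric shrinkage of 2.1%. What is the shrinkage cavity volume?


Formula: V_shrink = V_casting * shrinkage_pct / 100
V_shrink = 7832 cm^3 * 2.1 / 100 = 164.4720 cm^3

Final answer: 164.4720 cm^3


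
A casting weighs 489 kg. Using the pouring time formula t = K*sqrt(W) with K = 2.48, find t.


Formula: t = K * sqrt(W)
sqrt(W) = sqrt(489) = 22.11334
t = 2.48 * 22.11334 = 54.8411 s


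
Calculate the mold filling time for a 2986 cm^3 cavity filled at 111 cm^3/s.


Formula: t_fill = V_mold / Q_flow
t = 2986 cm^3 / 111 cm^3/s = 26.9009 s

Final answer: 26.9009 s


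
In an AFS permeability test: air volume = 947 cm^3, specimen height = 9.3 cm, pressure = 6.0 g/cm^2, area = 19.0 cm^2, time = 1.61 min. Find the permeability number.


Formula: Permeability Number P = (V * H) / (p * A * t)
Numerator: V * H = 947 * 9.3 = 8807.1
Denominator: p * A * t = 6.0 * 19.0 * 1.61 = 183.54
P = 8807.1 / 183.54 = 47.9846

Final answer: 47.9846


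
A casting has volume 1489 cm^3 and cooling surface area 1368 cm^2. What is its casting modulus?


Formula: Casting Modulus M = V / A
M = 1489 cm^3 / 1368 cm^2 = 1.0885 cm


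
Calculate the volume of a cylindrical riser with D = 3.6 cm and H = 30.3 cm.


Formula: V = pi * (D/2)^2 * H  (cylinder volume)
Radius = D/2 = 3.6/2 = 1.8 cm
V = pi * 1.8^2 * 30.3 = 308.4164 cm^3


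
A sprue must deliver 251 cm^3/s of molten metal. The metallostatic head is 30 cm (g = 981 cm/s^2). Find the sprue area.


Formula: v = sqrt(2*g*h), A = Q/v
Velocity: v = sqrt(2 * 981 * 30) = sqrt(58860) = 242.6108 cm/s
Sprue area: A = Q / v = 251 / 242.6108 = 1.0346 cm^2


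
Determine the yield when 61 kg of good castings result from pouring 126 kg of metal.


Formula: Casting Yield = (W_good / W_total) * 100
Yield = (61 kg / 126 kg) * 100 = 48.4127%

Answer: 48.4127%


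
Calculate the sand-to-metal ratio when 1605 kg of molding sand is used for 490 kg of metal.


Formula: Sand-to-Metal Ratio = W_sand / W_metal
Ratio = 1605 kg / 490 kg = 3.2755


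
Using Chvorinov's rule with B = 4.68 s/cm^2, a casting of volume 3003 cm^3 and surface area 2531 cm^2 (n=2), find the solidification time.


Formula: t_s = B * (V/A)^n  (Chvorinov's rule, n=2)
Modulus M = V/A = 3003/2531 = 1.186488 cm
M^2 = 1.186488^2 = 1.407754 cm^2
t_s = 4.68 * 1.407754 = 6.5883 s

6.5883 s


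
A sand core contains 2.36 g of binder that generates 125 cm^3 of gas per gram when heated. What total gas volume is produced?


Formula: V_gas = W_binder * gas_evolution_rate
V = 2.36 g * 125 cm^3/g = 295.0000 cm^3

295.0000 cm^3


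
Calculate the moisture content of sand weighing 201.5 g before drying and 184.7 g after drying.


Formula: MC = (W_wet - W_dry) / W_wet * 100
Water mass = 201.5 - 184.7 = 16.8 g
MC = 16.8 / 201.5 * 100 = 8.3375%


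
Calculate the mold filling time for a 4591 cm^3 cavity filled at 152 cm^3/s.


Formula: t_fill = V_mold / Q_flow
t = 4591 cm^3 / 152 cm^3/s = 30.2039 s


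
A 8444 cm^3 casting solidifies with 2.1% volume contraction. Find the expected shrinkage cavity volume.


Formula: V_shrink = V_casting * shrinkage_pct / 100
V_shrink = 8444 cm^3 * 2.1 / 100 = 177.3240 cm^3

Answer: 177.3240 cm^3


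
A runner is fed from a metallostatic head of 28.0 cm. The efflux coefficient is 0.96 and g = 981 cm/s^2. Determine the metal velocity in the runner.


Formula: v = Cd * sqrt(2 * g * h)  (Torricelli with discharge coefficient)
2*g*h = 2 * 981 * 28.0 = 54936.0 cm^2/s^2
sqrt(54936.0) = 234.38430 cm/s
v = 0.96 * 234.38430 = 225.0089 cm/s


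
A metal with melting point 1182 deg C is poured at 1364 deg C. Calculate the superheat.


Formula: Superheat = T_pour - T_melt
Superheat = 1364 - 1182 = 182 deg C

Answer: 182 deg C


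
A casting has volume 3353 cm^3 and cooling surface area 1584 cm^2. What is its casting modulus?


Formula: Casting Modulus M = V / A
M = 3353 cm^3 / 1584 cm^2 = 2.1168 cm

Final answer: 2.1168 cm


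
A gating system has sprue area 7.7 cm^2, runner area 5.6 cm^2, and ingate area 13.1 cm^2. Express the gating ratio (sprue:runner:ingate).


Sprue:Runner:Ingate = 1 : 5.6/7.7 : 13.1/7.7 = 1:0.73:1.70

1:0.73:1.70


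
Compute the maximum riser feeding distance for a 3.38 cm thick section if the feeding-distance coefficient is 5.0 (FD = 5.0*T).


Formula: FD = 5.0 * T  (riser feeding-distance rule)
FD = 5.0 * 3.38 cm = 16.9000 cm

Final answer: 16.9000 cm


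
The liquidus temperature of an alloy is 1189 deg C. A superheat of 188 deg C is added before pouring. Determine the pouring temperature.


Formula: T_pour = T_melt + Superheat
T_pour = 1189 + 188 = 1377 deg C

Final answer: 1377 deg C


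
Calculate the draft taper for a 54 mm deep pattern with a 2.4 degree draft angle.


Formula: taper = depth * tan(draft_angle)
tan(2.4 deg) = 0.0419124
taper = 54 mm * 0.0419124 = 2.2633 mm

Answer: 2.2633 mm


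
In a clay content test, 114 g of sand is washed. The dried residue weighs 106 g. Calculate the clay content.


Formula: Clay% = (W_total - W_washed) / W_total * 100
Clay mass = 114 - 106 = 8 g
Clay% = 8 / 114 * 100 = 7.0175%


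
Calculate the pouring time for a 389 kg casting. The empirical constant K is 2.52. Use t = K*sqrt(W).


Formula: t = K * sqrt(W)
sqrt(W) = sqrt(389) = 19.72308
t = 2.52 * 19.72308 = 49.7022 s

Final answer: 49.7022 s


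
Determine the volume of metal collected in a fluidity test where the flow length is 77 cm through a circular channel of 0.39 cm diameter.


Formula: V = pi * (d/2)^2 * L  (cylinder volume)
Radius = 0.39/2 = 0.195 cm
V = pi * 0.195^2 * 77 = 9.1983 cm^3


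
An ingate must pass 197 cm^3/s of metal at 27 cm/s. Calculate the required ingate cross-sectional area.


Formula: A_ingate = Q / v  (continuity equation)
A = 197 cm^3/s / 27 cm/s = 7.2963 cm^2

Final answer: 7.2963 cm^2


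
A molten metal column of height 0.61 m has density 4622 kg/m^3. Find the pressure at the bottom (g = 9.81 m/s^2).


Formula: P = rho * g * h
rho * g = 4622 * 9.81 = 45341.82 N/m^3
P = 45341.82 * 0.61 = 27658.5102 Pa

Answer: 27658.5102 Pa


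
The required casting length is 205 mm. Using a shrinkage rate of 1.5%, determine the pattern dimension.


Formula: L_pattern = L_casting * (1 + shrinkage_rate/100)
Shrinkage factor = 1 + 1.5/100 = 1.015
L_pattern = 205 mm * 1.015 = 208.0750 mm


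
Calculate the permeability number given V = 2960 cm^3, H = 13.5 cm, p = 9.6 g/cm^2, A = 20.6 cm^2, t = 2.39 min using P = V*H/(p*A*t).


Formula: Permeability Number P = (V * H) / (p * A * t)
Numerator: V * H = 2960 * 13.5 = 39960.0
Denominator: p * A * t = 9.6 * 20.6 * 2.39 = 472.6464
P = 39960.0 / 472.6464 = 84.5452

Final answer: 84.5452


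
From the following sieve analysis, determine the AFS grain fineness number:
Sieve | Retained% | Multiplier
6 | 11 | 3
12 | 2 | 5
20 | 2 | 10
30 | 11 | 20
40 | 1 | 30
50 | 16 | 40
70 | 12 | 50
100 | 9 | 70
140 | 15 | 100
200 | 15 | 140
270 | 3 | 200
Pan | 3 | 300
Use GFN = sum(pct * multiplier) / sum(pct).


Formula: GFN = sum(pct * multiplier) / sum(pct)
sum(pct * multiplier) = 7283
sum(pct) = 100
GFN = 7283 / 100 = 72.83


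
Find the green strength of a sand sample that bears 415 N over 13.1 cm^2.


Formula: Compressive Strength = Force / Area
Strength = 415 N / 13.1 cm^2 = 31.6794 N/cm^2


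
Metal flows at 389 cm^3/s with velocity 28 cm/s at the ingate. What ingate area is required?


Formula: A_ingate = Q / v  (continuity equation)
A = 389 cm^3/s / 28 cm/s = 13.8929 cm^2


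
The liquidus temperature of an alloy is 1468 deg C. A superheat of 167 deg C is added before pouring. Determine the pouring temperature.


Formula: T_pour = T_melt + Superheat
T_pour = 1468 + 167 = 1635 deg C

1635 deg C


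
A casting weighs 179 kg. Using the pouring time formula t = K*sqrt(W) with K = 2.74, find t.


Formula: t = K * sqrt(W)
sqrt(W) = sqrt(179) = 13.37909
t = 2.74 * 13.37909 = 36.6587 s

Answer: 36.6587 s


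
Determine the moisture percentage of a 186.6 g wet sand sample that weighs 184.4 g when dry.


Formula: MC = (W_wet - W_dry) / W_wet * 100
Water mass = 186.6 - 184.4 = 2.2 g
MC = 2.2 / 186.6 * 100 = 1.1790%

Final answer: 1.1790%


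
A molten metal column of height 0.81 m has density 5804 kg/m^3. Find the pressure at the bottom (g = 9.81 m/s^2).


Formula: P = rho * g * h
rho * g = 5804 * 9.81 = 56937.24 N/m^3
P = 56937.24 * 0.81 = 46119.1644 Pa

Final answer: 46119.1644 Pa


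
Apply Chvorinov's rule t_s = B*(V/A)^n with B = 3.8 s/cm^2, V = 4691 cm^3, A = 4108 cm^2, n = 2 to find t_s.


Formula: t_s = B * (V/A)^n  (Chvorinov's rule, n=2)
Modulus M = V/A = 4691/4108 = 1.141918 cm
M^2 = 1.141918^2 = 1.303977 cm^2
t_s = 3.8 * 1.303977 = 4.9551 s

Final answer: 4.9551 s


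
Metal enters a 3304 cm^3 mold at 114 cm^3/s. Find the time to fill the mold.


Formula: t_fill = V_mold / Q_flow
t = 3304 cm^3 / 114 cm^3/s = 28.9825 s

Answer: 28.9825 s


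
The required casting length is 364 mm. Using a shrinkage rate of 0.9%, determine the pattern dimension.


Formula: L_pattern = L_casting * (1 + shrinkage_rate/100)
Shrinkage factor = 1 + 0.9/100 = 1.009
L_pattern = 364 mm * 1.009 = 367.2760 mm

Final answer: 367.2760 mm


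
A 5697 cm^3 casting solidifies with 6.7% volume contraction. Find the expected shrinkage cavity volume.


Formula: V_shrink = V_casting * shrinkage_pct / 100
V_shrink = 5697 cm^3 * 6.7 / 100 = 381.6990 cm^3

Final answer: 381.6990 cm^3


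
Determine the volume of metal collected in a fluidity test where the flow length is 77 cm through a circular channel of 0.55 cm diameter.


Formula: V = pi * (d/2)^2 * L  (cylinder volume)
Radius = 0.55/2 = 0.275 cm
V = pi * 0.275^2 * 77 = 18.2939 cm^3

Final answer: 18.2939 cm^3


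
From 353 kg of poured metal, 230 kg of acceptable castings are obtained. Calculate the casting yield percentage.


Formula: Casting Yield = (W_good / W_total) * 100
Yield = (230 kg / 353 kg) * 100 = 65.1558%

Final answer: 65.1558%


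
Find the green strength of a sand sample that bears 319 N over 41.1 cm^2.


Formula: Compressive Strength = Force / Area
Strength = 319 N / 41.1 cm^2 = 7.7616 N/cm^2

7.7616 N/cm^2


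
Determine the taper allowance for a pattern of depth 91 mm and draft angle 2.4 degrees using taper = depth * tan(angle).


Formula: taper = depth * tan(draft_angle)
tan(2.4 deg) = 0.0419124
taper = 91 mm * 0.0419124 = 3.8140 mm


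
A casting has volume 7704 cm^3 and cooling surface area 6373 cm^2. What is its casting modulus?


Formula: Casting Modulus M = V / A
M = 7704 cm^3 / 6373 cm^2 = 1.2088 cm


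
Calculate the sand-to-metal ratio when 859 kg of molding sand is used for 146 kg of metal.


Formula: Sand-to-Metal Ratio = W_sand / W_metal
Ratio = 859 kg / 146 kg = 5.8836

Final answer: 5.8836


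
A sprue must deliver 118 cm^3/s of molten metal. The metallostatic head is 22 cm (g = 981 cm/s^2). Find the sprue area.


Formula: v = sqrt(2*g*h), A = Q/v
Velocity: v = sqrt(2 * 981 * 22) = sqrt(43164) = 207.7595 cm/s
Sprue area: A = Q / v = 118 / 207.7595 = 0.5680 cm^2

0.5680 cm^2


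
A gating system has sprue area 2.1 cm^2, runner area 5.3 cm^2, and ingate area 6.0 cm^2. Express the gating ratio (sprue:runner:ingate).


Sprue:Runner:Ingate = 1 : 5.3/2.1 : 6.0/2.1 = 1:2.52:2.86


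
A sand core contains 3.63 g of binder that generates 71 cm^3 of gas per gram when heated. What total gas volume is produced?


Formula: V_gas = W_binder * gas_evolution_rate
V = 3.63 g * 71 cm^3/g = 257.7300 cm^3

257.7300 cm^3


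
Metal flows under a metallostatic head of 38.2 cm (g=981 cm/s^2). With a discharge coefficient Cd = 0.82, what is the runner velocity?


Formula: v = Cd * sqrt(2 * g * h)  (Torricelli with discharge coefficient)
2*g*h = 2 * 981 * 38.2 = 74948.4 cm^2/s^2
sqrt(74948.4) = 273.76705 cm/s
v = 0.82 * 273.76705 = 224.4890 cm/s

Final answer: 224.4890 cm/s


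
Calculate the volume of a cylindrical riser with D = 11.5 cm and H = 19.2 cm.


Formula: V = pi * (D/2)^2 * H  (cylinder volume)
Radius = D/2 = 11.5/2 = 5.75 cm
V = pi * 5.75^2 * 19.2 = 1994.2830 cm^3

1994.2830 cm^3


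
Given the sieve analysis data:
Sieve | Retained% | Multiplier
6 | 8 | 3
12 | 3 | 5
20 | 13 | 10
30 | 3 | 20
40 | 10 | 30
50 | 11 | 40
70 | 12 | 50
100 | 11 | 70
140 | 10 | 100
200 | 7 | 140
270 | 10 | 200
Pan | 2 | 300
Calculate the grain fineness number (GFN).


Formula: GFN = sum(pct * multiplier) / sum(pct)
sum(pct * multiplier) = 6919
sum(pct) = 100
GFN = 6919 / 100 = 69.19


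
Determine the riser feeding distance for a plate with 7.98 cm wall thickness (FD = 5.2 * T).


Formula: FD = 5.2 * T  (riser feeding-distance rule)
FD = 5.2 * 7.98 cm = 41.4960 cm

Final answer: 41.4960 cm


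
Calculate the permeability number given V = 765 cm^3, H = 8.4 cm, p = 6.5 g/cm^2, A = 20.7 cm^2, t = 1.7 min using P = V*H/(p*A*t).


Formula: Permeability Number P = (V * H) / (p * A * t)
Numerator: V * H = 765 * 8.4 = 6426.0
Denominator: p * A * t = 6.5 * 20.7 * 1.7 = 228.735
P = 6426.0 / 228.735 = 28.0936


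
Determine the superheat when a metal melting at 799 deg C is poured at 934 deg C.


Formula: Superheat = T_pour - T_melt
Superheat = 934 - 799 = 135 deg C

135 deg C


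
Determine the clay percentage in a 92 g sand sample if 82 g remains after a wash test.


Formula: Clay% = (W_total - W_washed) / W_total * 100
Clay mass = 92 - 82 = 10 g
Clay% = 10 / 92 * 100 = 10.8696%

Answer: 10.8696%


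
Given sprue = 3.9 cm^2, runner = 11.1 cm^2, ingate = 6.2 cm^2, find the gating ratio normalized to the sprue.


Sprue:Runner:Ingate = 1 : 11.1/3.9 : 6.2/3.9 = 1:2.85:1.59

Answer: 1:2.85:1.59


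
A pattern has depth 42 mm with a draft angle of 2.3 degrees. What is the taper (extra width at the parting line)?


Formula: taper = depth * tan(draft_angle)
tan(2.3 deg) = 0.0401641
taper = 42 mm * 0.0401641 = 1.6869 mm


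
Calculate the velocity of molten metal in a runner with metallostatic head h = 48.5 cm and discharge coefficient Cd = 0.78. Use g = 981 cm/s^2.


Formula: v = Cd * sqrt(2 * g * h)  (Torricelli with discharge coefficient)
2*g*h = 2 * 981 * 48.5 = 95157.0 cm^2/s^2
sqrt(95157.0) = 308.47528 cm/s
v = 0.78 * 308.47528 = 240.6107 cm/s

Final answer: 240.6107 cm/s


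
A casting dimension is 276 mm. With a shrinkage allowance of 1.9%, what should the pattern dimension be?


Formula: L_pattern = L_casting * (1 + shrinkage_rate/100)
Shrinkage factor = 1 + 1.9/100 = 1.019
L_pattern = 276 mm * 1.019 = 281.2440 mm

281.2440 mm


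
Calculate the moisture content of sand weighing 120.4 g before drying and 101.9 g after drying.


Formula: MC = (W_wet - W_dry) / W_wet * 100
Water mass = 120.4 - 101.9 = 18.5 g
MC = 18.5 / 120.4 * 100 = 15.3654%


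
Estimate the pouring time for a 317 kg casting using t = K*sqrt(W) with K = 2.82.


Formula: t = K * sqrt(W)
sqrt(W) = sqrt(317) = 17.80449
t = 2.82 * 17.80449 = 50.2087 s


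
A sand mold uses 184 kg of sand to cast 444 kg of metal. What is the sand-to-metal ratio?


Formula: Sand-to-Metal Ratio = W_sand / W_metal
Ratio = 184 kg / 444 kg = 0.4144

0.4144


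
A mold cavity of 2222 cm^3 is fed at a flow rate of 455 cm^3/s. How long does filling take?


Formula: t_fill = V_mold / Q_flow
t = 2222 cm^3 / 455 cm^3/s = 4.8835 s

Final answer: 4.8835 s


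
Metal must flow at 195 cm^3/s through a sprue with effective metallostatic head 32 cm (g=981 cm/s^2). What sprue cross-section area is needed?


Formula: v = sqrt(2*g*h), A = Q/v
Velocity: v = sqrt(2 * 981 * 32) = sqrt(62784) = 250.5674 cm/s
Sprue area: A = Q / v = 195 / 250.5674 = 0.7782 cm^2

0.7782 cm^2


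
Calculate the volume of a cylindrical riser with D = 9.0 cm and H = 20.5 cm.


Formula: V = pi * (D/2)^2 * H  (cylinder volume)
Radius = D/2 = 9.0/2 = 4.5 cm
V = pi * 4.5^2 * 20.5 = 1304.1537 cm^3

1304.1537 cm^3


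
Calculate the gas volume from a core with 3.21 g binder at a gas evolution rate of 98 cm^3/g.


Formula: V_gas = W_binder * gas_evolution_rate
V = 3.21 g * 98 cm^3/g = 314.5800 cm^3

314.5800 cm^3


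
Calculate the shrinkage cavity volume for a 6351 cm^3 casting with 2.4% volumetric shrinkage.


Formula: V_shrink = V_casting * shrinkage_pct / 100
V_shrink = 6351 cm^3 * 2.4 / 100 = 152.4240 cm^3

Final answer: 152.4240 cm^3


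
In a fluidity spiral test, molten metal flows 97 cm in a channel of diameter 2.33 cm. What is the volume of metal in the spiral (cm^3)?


Formula: V = pi * (d/2)^2 * L  (cylinder volume)
Radius = 2.33/2 = 1.165 cm
V = pi * 1.165^2 * 97 = 413.5933 cm^3

Final answer: 413.5933 cm^3


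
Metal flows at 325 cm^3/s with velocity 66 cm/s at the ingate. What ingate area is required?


Formula: A_ingate = Q / v  (continuity equation)
A = 325 cm^3/s / 66 cm/s = 4.9242 cm^2

Final answer: 4.9242 cm^2


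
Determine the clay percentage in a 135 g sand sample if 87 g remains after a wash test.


Formula: Clay% = (W_total - W_washed) / W_total * 100
Clay mass = 135 - 87 = 48 g
Clay% = 48 / 135 * 100 = 35.5556%

35.5556%


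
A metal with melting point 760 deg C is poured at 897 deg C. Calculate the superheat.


Formula: Superheat = T_pour - T_melt
Superheat = 897 - 760 = 137 deg C


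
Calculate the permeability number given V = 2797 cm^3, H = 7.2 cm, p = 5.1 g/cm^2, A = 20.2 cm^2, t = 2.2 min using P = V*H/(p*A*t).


Formula: Permeability Number P = (V * H) / (p * A * t)
Numerator: V * H = 2797 * 7.2 = 20138.4
Denominator: p * A * t = 5.1 * 20.2 * 2.2 = 226.644
P = 20138.4 / 226.644 = 88.8548

Answer: 88.8548


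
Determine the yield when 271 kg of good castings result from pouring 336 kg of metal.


Formula: Casting Yield = (W_good / W_total) * 100
Yield = (271 kg / 336 kg) * 100 = 80.6548%

80.6548%


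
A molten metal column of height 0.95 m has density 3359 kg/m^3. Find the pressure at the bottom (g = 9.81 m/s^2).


Formula: P = rho * g * h
rho * g = 3359 * 9.81 = 32951.79 N/m^3
P = 32951.79 * 0.95 = 31304.2005 Pa

Final answer: 31304.2005 Pa


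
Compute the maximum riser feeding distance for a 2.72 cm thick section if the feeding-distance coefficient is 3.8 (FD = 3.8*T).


Formula: FD = 3.8 * T  (riser feeding-distance rule)
FD = 3.8 * 2.72 cm = 10.3360 cm


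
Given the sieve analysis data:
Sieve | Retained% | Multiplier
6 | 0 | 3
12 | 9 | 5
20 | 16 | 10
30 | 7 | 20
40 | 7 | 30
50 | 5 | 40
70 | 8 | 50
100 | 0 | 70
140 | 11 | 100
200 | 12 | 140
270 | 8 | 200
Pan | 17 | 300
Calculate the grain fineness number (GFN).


Formula: GFN = sum(pct * multiplier) / sum(pct)
sum(pct * multiplier) = 10635
sum(pct) = 100
GFN = 10635 / 100 = 106.35

Final answer: 106.35


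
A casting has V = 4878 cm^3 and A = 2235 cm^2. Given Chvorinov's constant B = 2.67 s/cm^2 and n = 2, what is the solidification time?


Formula: t_s = B * (V/A)^n  (Chvorinov's rule, n=2)
Modulus M = V/A = 4878/2235 = 2.182550 cm
M^2 = 2.182550^2 = 4.763525 cm^2
t_s = 2.67 * 4.763525 = 12.7186 s


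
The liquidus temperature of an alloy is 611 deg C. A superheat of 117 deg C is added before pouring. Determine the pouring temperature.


Formula: T_pour = T_melt + Superheat
T_pour = 611 + 117 = 728 deg C

Final answer: 728 deg C


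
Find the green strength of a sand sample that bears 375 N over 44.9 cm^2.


Formula: Compressive Strength = Force / Area
Strength = 375 N / 44.9 cm^2 = 8.3519 N/cm^2

Final answer: 8.3519 N/cm^2


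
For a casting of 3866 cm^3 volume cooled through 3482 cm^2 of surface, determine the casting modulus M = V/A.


Formula: Casting Modulus M = V / A
M = 3866 cm^3 / 3482 cm^2 = 1.1103 cm

Final answer: 1.1103 cm


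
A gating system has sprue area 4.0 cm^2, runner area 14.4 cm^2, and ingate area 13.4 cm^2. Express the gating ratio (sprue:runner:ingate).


Sprue:Runner:Ingate = 1 : 14.4/4.0 : 13.4/4.0 = 1:3.60:3.35

1:3.60:3.35


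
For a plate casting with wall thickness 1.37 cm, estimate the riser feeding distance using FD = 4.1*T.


Formula: FD = 4.1 * T  (riser feeding-distance rule)
FD = 4.1 * 1.37 cm = 5.6170 cm

5.6170 cm


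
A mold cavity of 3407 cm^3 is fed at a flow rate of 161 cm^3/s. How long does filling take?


Formula: t_fill = V_mold / Q_flow
t = 3407 cm^3 / 161 cm^3/s = 21.1615 s

21.1615 s


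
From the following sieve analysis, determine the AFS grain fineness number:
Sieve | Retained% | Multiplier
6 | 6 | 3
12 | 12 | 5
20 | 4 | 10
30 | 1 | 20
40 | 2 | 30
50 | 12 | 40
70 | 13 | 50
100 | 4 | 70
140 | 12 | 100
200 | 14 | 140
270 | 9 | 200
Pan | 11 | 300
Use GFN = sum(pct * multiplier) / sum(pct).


Formula: GFN = sum(pct * multiplier) / sum(pct)
sum(pct * multiplier) = 9868
sum(pct) = 100
GFN = 9868 / 100 = 98.68


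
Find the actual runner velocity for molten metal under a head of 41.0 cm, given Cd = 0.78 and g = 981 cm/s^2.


Formula: v = Cd * sqrt(2 * g * h)  (Torricelli with discharge coefficient)
2*g*h = 2 * 981 * 41.0 = 80442.0 cm^2/s^2
sqrt(80442.0) = 283.62299 cm/s
v = 0.78 * 283.62299 = 221.2259 cm/s


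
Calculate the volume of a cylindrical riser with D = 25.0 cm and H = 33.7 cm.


Formula: V = pi * (D/2)^2 * H  (cylinder volume)
Radius = D/2 = 25.0/2 = 12.5 cm
V = pi * 12.5^2 * 33.7 = 16542.4488 cm^3

Final answer: 16542.4488 cm^3


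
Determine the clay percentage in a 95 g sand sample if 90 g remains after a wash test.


Formula: Clay% = (W_total - W_washed) / W_total * 100
Clay mass = 95 - 90 = 5 g
Clay% = 5 / 95 * 100 = 5.2632%


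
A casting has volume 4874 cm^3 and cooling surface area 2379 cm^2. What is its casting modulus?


Formula: Casting Modulus M = V / A
M = 4874 cm^3 / 2379 cm^2 = 2.0488 cm

Final answer: 2.0488 cm


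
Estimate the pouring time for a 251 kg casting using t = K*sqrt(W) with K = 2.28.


Formula: t = K * sqrt(W)
sqrt(W) = sqrt(251) = 15.84298
t = 2.28 * 15.84298 = 36.1220 s

36.1220 s


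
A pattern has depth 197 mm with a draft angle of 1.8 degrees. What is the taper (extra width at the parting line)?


Formula: taper = depth * tan(draft_angle)
tan(1.8 deg) = 0.0314263
taper = 197 mm * 0.0314263 = 6.1910 mm

6.1910 mm


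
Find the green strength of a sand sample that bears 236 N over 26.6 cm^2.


Formula: Compressive Strength = Force / Area
Strength = 236 N / 26.6 cm^2 = 8.8722 N/cm^2

8.8722 N/cm^2


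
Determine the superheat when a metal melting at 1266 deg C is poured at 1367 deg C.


Formula: Superheat = T_pour - T_melt
Superheat = 1367 - 1266 = 101 deg C


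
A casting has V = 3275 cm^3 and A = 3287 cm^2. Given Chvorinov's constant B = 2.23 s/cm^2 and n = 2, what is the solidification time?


Formula: t_s = B * (V/A)^n  (Chvorinov's rule, n=2)
Modulus M = V/A = 3275/3287 = 0.996349 cm
M^2 = 0.996349^2 = 0.992711 cm^2
t_s = 2.23 * 0.992711 = 2.2137 s

Answer: 2.2137 s


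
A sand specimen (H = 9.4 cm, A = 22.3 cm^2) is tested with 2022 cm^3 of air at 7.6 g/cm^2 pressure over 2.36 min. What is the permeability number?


Formula: Permeability Number P = (V * H) / (p * A * t)
Numerator: V * H = 2022 * 9.4 = 19006.8
Denominator: p * A * t = 7.6 * 22.3 * 2.36 = 399.9728
P = 19006.8 / 399.9728 = 47.5202


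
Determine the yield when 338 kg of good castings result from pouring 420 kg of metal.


Formula: Casting Yield = (W_good / W_total) * 100
Yield = (338 kg / 420 kg) * 100 = 80.4762%


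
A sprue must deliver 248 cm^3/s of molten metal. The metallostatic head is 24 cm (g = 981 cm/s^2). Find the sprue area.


Formula: v = sqrt(2*g*h), A = Q/v
Velocity: v = sqrt(2 * 981 * 24) = sqrt(47088) = 216.9977 cm/s
Sprue area: A = Q / v = 248 / 216.9977 = 1.1429 cm^2

Answer: 1.1429 cm^2


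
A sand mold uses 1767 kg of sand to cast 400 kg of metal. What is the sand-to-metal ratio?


Formula: Sand-to-Metal Ratio = W_sand / W_metal
Ratio = 1767 kg / 400 kg = 4.4175


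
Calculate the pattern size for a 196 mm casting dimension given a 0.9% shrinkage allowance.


Formula: L_pattern = L_casting * (1 + shrinkage_rate/100)
Shrinkage factor = 1 + 0.9/100 = 1.009
L_pattern = 196 mm * 1.009 = 197.7640 mm

Answer: 197.7640 mm


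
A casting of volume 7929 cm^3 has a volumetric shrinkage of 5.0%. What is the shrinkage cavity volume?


Formula: V_shrink = V_casting * shrinkage_pct / 100
V_shrink = 7929 cm^3 * 5.0 / 100 = 396.4500 cm^3

Final answer: 396.4500 cm^3


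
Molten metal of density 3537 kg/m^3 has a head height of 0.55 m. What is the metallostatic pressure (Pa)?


Formula: P = rho * g * h
rho * g = 3537 * 9.81 = 34697.97 N/m^3
P = 34697.97 * 0.55 = 19083.8835 Pa


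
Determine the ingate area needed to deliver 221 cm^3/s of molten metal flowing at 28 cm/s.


Formula: A_ingate = Q / v  (continuity equation)
A = 221 cm^3/s / 28 cm/s = 7.8929 cm^2


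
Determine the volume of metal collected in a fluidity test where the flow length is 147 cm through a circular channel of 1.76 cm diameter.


Formula: V = pi * (d/2)^2 * L  (cylinder volume)
Radius = 1.76/2 = 0.88 cm
V = pi * 0.88^2 * 147 = 357.6289 cm^3


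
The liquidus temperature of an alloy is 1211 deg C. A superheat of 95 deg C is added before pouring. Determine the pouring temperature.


Formula: T_pour = T_melt + Superheat
T_pour = 1211 + 95 = 1306 deg C

1306 deg C


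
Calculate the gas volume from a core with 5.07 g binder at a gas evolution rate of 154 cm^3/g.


Formula: V_gas = W_binder * gas_evolution_rate
V = 5.07 g * 154 cm^3/g = 780.7800 cm^3

Answer: 780.7800 cm^3


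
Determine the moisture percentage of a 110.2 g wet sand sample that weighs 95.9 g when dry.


Formula: MC = (W_wet - W_dry) / W_wet * 100
Water mass = 110.2 - 95.9 = 14.3 g
MC = 14.3 / 110.2 * 100 = 12.9764%


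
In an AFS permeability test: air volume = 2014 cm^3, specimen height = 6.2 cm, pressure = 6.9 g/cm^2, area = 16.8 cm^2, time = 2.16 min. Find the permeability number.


Formula: Permeability Number P = (V * H) / (p * A * t)
Numerator: V * H = 2014 * 6.2 = 12486.8
Denominator: p * A * t = 6.9 * 16.8 * 2.16 = 250.3872
P = 12486.8 / 250.3872 = 49.8700


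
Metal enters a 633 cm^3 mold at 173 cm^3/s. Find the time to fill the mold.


Formula: t_fill = V_mold / Q_flow
t = 633 cm^3 / 173 cm^3/s = 3.6590 s


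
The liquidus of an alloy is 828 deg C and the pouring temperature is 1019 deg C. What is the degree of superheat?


Formula: Superheat = T_pour - T_melt
Superheat = 1019 - 828 = 191 deg C


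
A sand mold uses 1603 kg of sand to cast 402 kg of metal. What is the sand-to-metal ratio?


Formula: Sand-to-Metal Ratio = W_sand / W_metal
Ratio = 1603 kg / 402 kg = 3.9876

3.9876


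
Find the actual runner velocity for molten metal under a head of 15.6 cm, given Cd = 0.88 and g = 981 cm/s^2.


Formula: v = Cd * sqrt(2 * g * h)  (Torricelli with discharge coefficient)
2*g*h = 2 * 981 * 15.6 = 30607.2 cm^2/s^2
sqrt(30607.2) = 174.94914 cm/s
v = 0.88 * 174.94914 = 153.9552 cm/s

Answer: 153.9552 cm/s


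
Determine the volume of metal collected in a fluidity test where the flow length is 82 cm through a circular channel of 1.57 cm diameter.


Formula: V = pi * (d/2)^2 * L  (cylinder volume)
Radius = 1.57/2 = 0.785 cm
V = pi * 0.785^2 * 82 = 158.7461 cm^3

Answer: 158.7461 cm^3
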